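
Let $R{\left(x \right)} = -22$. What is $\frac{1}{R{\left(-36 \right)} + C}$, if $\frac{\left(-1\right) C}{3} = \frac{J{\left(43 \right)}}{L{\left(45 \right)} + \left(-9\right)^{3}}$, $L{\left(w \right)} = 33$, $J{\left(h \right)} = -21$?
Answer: $- \frac{232}{5125} \approx -0.045268$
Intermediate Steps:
$C = - \frac{21}{232}$ ($C = - 3 \left(- \frac{21}{33 + \left(-9\right)^{3}}\right) = - 3 \left(- \frac{21}{33 - 729}\right) = - 3 \left(- \frac{21}{-696}\right) = - 3 \left(\left(-21\right) \left(- \frac{1}{696}\right)\right) = \left(-3\right) \frac{7}{232} = - \frac{21}{232} \approx -0.090517$)
$\frac{1}{R{\left(-36 \right)} + C} = \frac{1}{-22 - \frac{21}{232}} = \frac{1}{- \frac{5125}{232}} = - \frac{232}{5125}$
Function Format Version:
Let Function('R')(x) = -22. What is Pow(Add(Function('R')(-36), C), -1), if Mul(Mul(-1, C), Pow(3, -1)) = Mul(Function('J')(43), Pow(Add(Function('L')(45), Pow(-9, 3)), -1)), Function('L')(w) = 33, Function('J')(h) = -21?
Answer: Rational(-232, 5125) ≈ -0.045268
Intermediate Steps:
C = Rational(-21, 232) (C = Mul(-3, Mul(-21, Pow(Add(33, Pow(-9, 3)), -1))) = Mul(-3, Mul(-21, Pow(Add(33, -729), -1))) = Mul(-3, Mul(-21, Pow(-696, -1))) = Mul(-3, Mul(-21, Rational(-1, 696))) = Mul(-3, Rational(7, 232)) = Rational(-21, 232) ≈ -0.090517)
Pow(Add(Function('R')(-36), C), -1) = Pow(Add(-22, Rational(-21, 232)), -1) = Pow(Rational(-5125, 232), -1) = Rational(-232, 5125)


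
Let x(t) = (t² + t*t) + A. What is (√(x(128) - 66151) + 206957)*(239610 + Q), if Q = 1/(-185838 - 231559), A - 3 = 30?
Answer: 20698285962690733/417397 + 500062475845*I*√1334/417397 ≈ 4.9589e+10 + 4.3758e+7*I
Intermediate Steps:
A = 33 (A = 3 + 30 = 33)
Q = -1/417397 (Q = 1/(-417397) = -1/417397 ≈ -2.3958e-6)
x(t) = 33 + 2*t² (x(t) = (t² + t*t) + 33 = (t² + t²) + 33 = 2*t² + 33 = 33 + 2*t²)
(√(x(128) - 66151) + 206957)*(239610 + Q) = (√((33 + 2*128²) - 66151) + 206957)*(239610 - 1/417397) = (√((33 + 2*16384) - 66151) + 206957)*(100012495169/417397) = (√((33 + 32768) - 66151) + 206957)*(100012495169/417397) = (√(32801 - 66151) + 206957)*(100012495169/417397) = (√(-33350) + 206957)*(100012495169/417397) = (5*I*√1334 + 206957)*(100012495169/417397) = (206957 + 5*I*√1334)*(100012495169/417397) = 20698285962690733/417397 + 500062475845*I*√1334/417397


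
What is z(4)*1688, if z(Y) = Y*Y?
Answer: 27008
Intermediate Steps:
z(Y) = Y**2
z(4)*1688 = 4**2*1688 = 16*1688 = 27008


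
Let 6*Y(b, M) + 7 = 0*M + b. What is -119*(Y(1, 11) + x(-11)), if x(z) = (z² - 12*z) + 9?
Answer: -31059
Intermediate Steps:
Y(b, M) = -7/6 + b/6 (Y(b, M) = -7/6 + (0*M + b)/6 = -7/6 + (0 + b)/6 = -7/6 + b/6)
x(z) = 9 + z² - 12*z
-119*(Y(1, 11) + x(-11)) = -119*((-7/6 + (⅙)*1) + (9 + (-11)² - 12*(-11))) = -119*((-7/6 + ⅙) + (9 + 121 + 132)) = -119*(-1 + 262) = -119*261 = -31059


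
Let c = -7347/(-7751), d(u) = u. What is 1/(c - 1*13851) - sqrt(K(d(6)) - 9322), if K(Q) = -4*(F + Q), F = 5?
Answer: -7751/107351754 - I*sqrt(9366) ≈ -7.2202e-5 - 96.778*I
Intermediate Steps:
c = 7347/7751 (c = -7347*(-1/7751) = 7347/7751 ≈ 0.94788)
K(Q) = -20 - 4*Q (K(Q) = -4*(5 + Q) = -20 - 4*Q)
1/(c - 1*13851) - sqrt(K(d(6)) - 9322) = 1/(7347/7751 - 1*13851) - sqrt((-20 - 4*6) - 9322) = 1/(7347/7751 - 13851) - sqrt((-20 - 24) - 9322) = 1/(-107351754/7751) - sqrt(-44 - 9322) = -7751/107351754 - sqrt(-9366) = -7751/107351754 - I*sqrt(9366)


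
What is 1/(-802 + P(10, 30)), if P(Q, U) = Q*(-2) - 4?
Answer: -1/826 ≈ -0.0012107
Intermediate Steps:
P(Q, U) = -4 - 2*Q (P(Q, U) = -2*Q - 4 = -4 - 2*Q)
1/(-802 + P(10, 30)) = 1/(-802 + (-4 - 2*10)) = 1/(-802 + (-4 - 20)) = 1/(-802 - 24) = 1/(-826) = -1/826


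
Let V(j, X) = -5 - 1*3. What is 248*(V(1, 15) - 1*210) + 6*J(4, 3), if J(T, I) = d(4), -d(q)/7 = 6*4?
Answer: -55072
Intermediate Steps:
V(j, X) = -8 (V(j, X) = -5 - 3 = -8)
d(q) = -168 (d(q) = -42*4 = -7*24 = -168)
J(T, I) = -168
248*(V(1, 15) - 1*210) + 6*J(4, 3) = 248*(-8 - 1*210) + 6*(-168) = 248*(-8 - 210) - 1008 = 248*(-218) - 1008 = -54064 - 1008 = -55072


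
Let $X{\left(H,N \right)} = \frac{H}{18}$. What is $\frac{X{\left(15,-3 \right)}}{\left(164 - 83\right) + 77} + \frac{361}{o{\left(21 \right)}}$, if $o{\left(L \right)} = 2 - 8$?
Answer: $- \frac{19011}{316} \approx -60.161$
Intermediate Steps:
$X{\left(H,N \right)} = \frac{H}{18}$ ($X{\left(H,N \right)} = H \frac{1}{18} = \frac{H}{18}$)
$o{\left(L \right)} = -6$
$\frac{X{\left(15,-3 \right)}}{\left(164 - 83\right) + 77} + \frac{361}{o{\left(21 \right)}} = \frac{\frac{1}{18} \cdot 15}{\left(164 - 83\right) + 77} + \frac{361}{-6} = \frac{5}{6 \left(81 + 77\right)} + 361 \left(- \frac{1}{6}\right) = \frac{5}{6 \cdot 158} - \frac{361}{6} = \frac{5}{6} \cdot \frac{1}{158} - \frac{361}{6} = \frac{5}{948} - \frac{361}{6} = - \frac{19011}{316}$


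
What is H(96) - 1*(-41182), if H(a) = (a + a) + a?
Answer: 41470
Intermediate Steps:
H(a) = 3*a (H(a) = 2*a + a = 3*a)
H(96) - 1*(-41182) = 3*96 - 1*(-41182) = 288 + 41182 = 41470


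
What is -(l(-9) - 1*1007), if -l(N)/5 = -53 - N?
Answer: 787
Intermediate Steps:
l(N) = 265 + 5*N (l(N) = -5*(-53 - N) = 265 + 5*N)
-(l(-9) - 1*1007) = -((265 + 5*(-9)) - 1*1007) = -((265 - 45) - 1007) = -(220 - 1007) = -1*(-787) = 787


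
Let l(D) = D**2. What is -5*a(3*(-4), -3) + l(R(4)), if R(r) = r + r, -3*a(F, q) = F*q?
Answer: 124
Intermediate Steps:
a(F, q) = -F*q/3
R(r) = 2*r
-5*a(3*(-4), -3) + l(R(4)) = -(-5)*3*(-4)*(-3)/3 + (2*4)**2 = -(-5)*(-12)*(-3)/3 + 8**2 = -5*(-12) + 64 = 60 + 64 = 124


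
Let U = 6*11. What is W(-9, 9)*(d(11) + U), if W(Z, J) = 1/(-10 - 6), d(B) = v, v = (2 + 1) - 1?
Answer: -17/4 ≈ -4.2500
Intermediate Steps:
v = 2 (v = 3 - 1 = 2)
d(B) = 2
W(Z, J) = -1/16 (W(Z, J) = 1/(-16) = -1/16)
U = 66
W(-9, 9)*(d(11) + U) = -(2 + 66)/16 = -1/16*68 = -17/4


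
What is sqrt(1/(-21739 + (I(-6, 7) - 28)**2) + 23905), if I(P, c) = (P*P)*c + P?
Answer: sqrt(1765958570490)/8595 ≈ 154.61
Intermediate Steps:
I(P, c) = P + c*P**2 (I(P, c) = P**2*c + P = c*P**2 + P = P + c*P**2)
sqrt(1/(-21739 + (I(-6, 7) - 28)**2) + 23905) = sqrt(1/(-21739 + (-6*(1 - 6*7) - 28)**2) + 23905) = sqrt(1/(-21739 + (-6*(1 - 42) - 28)**2) + 23905) = sqrt(1/(-21739 + (-6*(-41) - 28)**2) + 23905) = sqrt(1/(-21739 + (246 - 28)**2) + 23905) = sqrt(1/(-21739 + 218**2) + 23905) = sqrt(1/(-21739 + 47524) + 23905) = sqrt(1/25785 + 23905) = sqrt(616390426/25785) = sqrt(1765958570490)/8595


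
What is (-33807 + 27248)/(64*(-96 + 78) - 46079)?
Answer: 6559/47231 ≈ 0.13887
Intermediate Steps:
(-33807 + 27248)/(64*(-96 + 78) - 46079) = -6559/(64*(-18) - 46079) = -6559/(-1152 - 46079) = -6559/(-47231) = -6559*(-1/47231) = 6559/47231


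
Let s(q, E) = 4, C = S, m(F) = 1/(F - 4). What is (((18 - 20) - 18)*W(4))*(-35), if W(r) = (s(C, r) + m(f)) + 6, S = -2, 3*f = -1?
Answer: 88900/13 ≈ 6838.5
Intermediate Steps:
f = -⅓ (f = (⅓)*(-1) = -⅓ ≈ -0.33333)
m(F) = 1/(-4 + F)
C = -2
W(r) = 127/13 (W(r) = (4 + 1/(-4 - ⅓)) + 6 = (4 + 1/(-13/3)) + 6 = (4 - 3/13) + 6 = 49/13 + 6 = 127/13)
(((18 - 20) - 18)*W(4))*(-35) = (((18 - 20) - 18)*(127/13))*(-35) = ((-2 - 18)*(127/13))*(-35) = -20*127/13*(-35) = -2540/13*(-35) = 88900/13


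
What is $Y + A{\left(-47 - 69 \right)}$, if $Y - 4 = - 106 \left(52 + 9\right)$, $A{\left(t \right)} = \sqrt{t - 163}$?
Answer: $-6462 + 3 i \sqrt{31} \approx -6462.0 + 16.703 i$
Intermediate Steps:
$A{\left(t \right)} = \sqrt{-163 + t}$
$Y = -6462$ ($Y = 4 - 106 \left(52 + 9\right) = 4 - 6466 = -6462$)
$Y + A{\left(-47 - 69 \right)} = -6462 + \sqrt{-163 - 116} = -6462 + \sqrt{-279} = -6462 + 3 i \sqrt{31}$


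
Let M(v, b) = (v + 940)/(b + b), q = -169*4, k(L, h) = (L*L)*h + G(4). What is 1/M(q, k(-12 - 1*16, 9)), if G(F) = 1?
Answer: 7057/132 ≈ 53.462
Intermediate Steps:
k(L, h) = 1 + h*L² (k(L, h) = (L*L)*h + 1 = L²*h + 1 = h*L² + 1 = 1 + h*L²)
q = -676
M(v, b) = (940 + v)/(2*b) (M(v, b) = (940 + v)/((2*b)) = (940 + v)*(1/(2*b)) = (940 + v)/(2*b))
1/M(q, k(-12 - 1*16, 9)) = 1/((940 - 676)/(2*(1 + 9*(-12 - 1*16)²))) = 1/((½)*264/(1 + 9*(-12 - 16)²)) = 1/((½)*264/(1 + 9*(-28)²)) = 1/((½)*264/(1 + 9*784)) = 1/((½)*264/(1 + 7056)) = 1/((½)*264/7057) = 1/((½)*(1/7057)*264) = 1/(132/7057) = 7057/132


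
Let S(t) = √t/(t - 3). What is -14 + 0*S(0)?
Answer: -14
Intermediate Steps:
S(t) = √t/(-3 + t)
-14 + 0*S(0) = -14 + 0*(√0/(-3 + 0)) = -14 + 0*(0/(-3)) = -14 + 0*(0*(-⅓)) = -14 + 0*0 = -14 + 0 = -14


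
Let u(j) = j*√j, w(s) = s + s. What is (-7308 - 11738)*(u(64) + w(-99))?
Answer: -5980444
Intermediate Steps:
w(s) = 2*s
u(j) = j^(3/2)
(-7308 - 11738)*(u(64) + w(-99)) = (-7308 - 11738)*(64^(3/2) + 2*(-99)) = -19046*(512 - 198) = -19046*314 = -5980444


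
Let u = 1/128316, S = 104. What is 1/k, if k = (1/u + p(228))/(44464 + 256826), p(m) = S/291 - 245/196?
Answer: 70140312/29871757 ≈ 2.3480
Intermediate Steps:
u = 1/128316 ≈ 7.7933e-6
p(m) = -1039/1164 (p(m) = 104/291 - 245/196 = 104*(1/291) - 245*1/196 = 104/291 - 5/4 = -1039/1164)
k = 29871757/70140312 (k = (1/(1/128316) - 1039/1164)/(44464 + 256826) = (128316 - 1039/1164)/301290 = (149358785/1164)*(1/301290) = 29871757/70140312 ≈ 0.42589)
1/k = 1/(29871757/70140312) = 70140312/29871757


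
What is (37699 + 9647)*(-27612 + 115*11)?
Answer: -1247425062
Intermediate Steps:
(37699 + 9647)*(-27612 + 115*11) = 47346*(-27612 + 1265) = 47346*(-26347) = -1247425062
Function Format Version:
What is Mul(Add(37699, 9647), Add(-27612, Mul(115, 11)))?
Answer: -1247425062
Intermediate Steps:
Mul(Add(37699, 9647), Add(-27612, Mul(115, 11))) = Mul(47346, Add(-27612, 1265)) = Mul(47346, -26347) = -1247425062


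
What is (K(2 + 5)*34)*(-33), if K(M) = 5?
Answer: -5610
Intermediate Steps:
(K(2 + 5)*34)*(-33) = (5*34)*(-33) = 170*(-33) = -5610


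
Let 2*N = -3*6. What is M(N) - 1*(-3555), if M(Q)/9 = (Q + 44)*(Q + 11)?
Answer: 4185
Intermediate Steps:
N = -9 (N = (-3*6)/2 = (1/2)*(-18) = -9)
M(Q) = 9*(11 + Q)*(44 + Q) (M(Q) = 9*((Q + 44)*(Q + 11)) = 9*((44 + Q)*(11 + Q)) = 9*((11 + Q)*(44 + Q)) = 9*(11 + Q)*(44 + Q))
M(N) - 1*(-3555) = (4356 + 9*(-9)**2 + 495*(-9)) - 1*(-3555) = (4356 + 9*81 - 4455) + 3555 = (4356 + 729 - 4455) + 3555 = 630 + 3555 = 4185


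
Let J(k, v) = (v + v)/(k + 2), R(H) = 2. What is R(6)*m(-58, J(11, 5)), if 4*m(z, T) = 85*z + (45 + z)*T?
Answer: -2470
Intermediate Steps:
J(k, v) = 2*v/(2 + k) (J(k, v) = (2*v)/(2 + k) = 2*v/(2 + k))
m(z, T) = 85*z/4 + T*(45 + z)/4 (m(z, T) = (85*z + (45 + z)*T)/4 = (85*z + T*(45 + z))/4 = 85*z/4 + T*(45 + z)/4)
R(6)*m(-58, J(11, 5)) = 2*(45*(2*5/(2 + 11))/4 + (85/4)*(-58) + (¼)*(2*5/(2 + 11))*(-58)) = 2*(45*(2*5/13)/4 - 2465/2 + (¼)*(2*5/13)*(-58)) = 2*(45*(2*5*(1/13))/4 - 2465/2 + (¼)*(2*5*(1/13))*(-58)) = 2*((45/4)*(10/13) - 2465/2 + (¼)*(10/13)*(-58)) = 2*(225/26 - 2465/2 - 145/13) = 2*(-1235) = -2470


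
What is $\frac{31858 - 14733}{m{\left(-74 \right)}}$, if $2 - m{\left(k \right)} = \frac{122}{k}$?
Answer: $\frac{126725}{27} \approx 4693.5$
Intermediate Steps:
$m{\left(k \right)} = 2 - \frac{122}{k}$
$\frac{31858 - 14733}{m{\left(-74 \right)}} = \frac{31858 - 14733}{2 - \frac{122}{-74}} = \frac{17125}{2 - - \frac{61}{37}} = \frac{17125}{2 + \frac{61}{37}} = \frac{17125}{\frac{135}{37}} = 17125 \cdot \frac{37}{135} = \frac{126725}{27}$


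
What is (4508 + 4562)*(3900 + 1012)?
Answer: 44551840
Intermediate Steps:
(4508 + 4562)*(3900 + 1012) = 9070*4912 = 44551840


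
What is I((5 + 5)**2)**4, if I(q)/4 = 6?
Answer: 331776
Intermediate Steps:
I(q) = 24 (I(q) = 4*6 = 24)
I((5 + 5)**2)**4 = 24**4 = 331776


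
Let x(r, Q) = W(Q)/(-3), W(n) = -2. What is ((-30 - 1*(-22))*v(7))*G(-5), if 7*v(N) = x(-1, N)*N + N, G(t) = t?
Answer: 200/3 ≈ 66.667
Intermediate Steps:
x(r, Q) = 2/3 (x(r, Q) = -2/(-3) = -2*(-1/3) = 2/3)
v(N) = 5*N/21 (v(N) = (2*N/3 + N)/7 = (5*N/3)/7 = 5*N/21)
((-30 - 1*(-22))*v(7))*G(-5) = ((-30 - 1*(-22))*((5/21)*7))*(-5) = ((-30 + 22)*(5/3))*(-5) = -8*5/3*(-5) = -40/3*(-5) = 200/3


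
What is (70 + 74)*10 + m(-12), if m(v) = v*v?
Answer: 1584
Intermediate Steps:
m(v) = v²
(70 + 74)*10 + m(-12) = (70 + 74)*10 + (-12)² = 144*10 + 144 = 1440 + 144 = 1584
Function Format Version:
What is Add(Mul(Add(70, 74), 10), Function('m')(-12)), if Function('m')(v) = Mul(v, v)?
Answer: 1584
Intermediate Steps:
Function('m')(v) = Pow(v, 2)
Add(Mul(Add(70, 74), 10), Function('m')(-12)) = Add(Mul(Add(70, 74), 10), Pow(-12, 2)) = Add(Mul(144, 10), 144) = Add(1440, 144) = 1584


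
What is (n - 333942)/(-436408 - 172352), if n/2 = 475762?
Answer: -308791/304380 ≈ -1.0145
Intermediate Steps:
n = 951524 (n = 2*475762 = 951524)
(n - 333942)/(-436408 - 172352) = (951524 - 333942)/(-436408 - 172352) = 617582/(-608760) = 617582*(-1/608760) = -308791/304380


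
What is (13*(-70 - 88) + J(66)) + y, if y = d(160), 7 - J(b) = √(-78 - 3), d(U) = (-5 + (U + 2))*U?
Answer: 23073 - 9*I ≈ 23073.0 - 9.0*I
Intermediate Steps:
d(U) = U*(-3 + U) (d(U) = (-5 + (2 + U))*U = (-3 + U)*U = U*(-3 + U))
J(b) = 7 - 9*I (J(b) = 7 - √(-78 - 3) = 7 - √(-81) = 7 - 9*I)
y = 25120 (y = 160*(-3 + 160) = 160*157 = 25120)
(13*(-70 - 88) + J(66)) + y = (13*(-70 - 88) + (7 - 9*I)) + 25120 = (13*(-158) + (7 - 9*I)) + 25120 = (-2054 + (7 - 9*I)) + 25120 = (-2047 - 9*I) + 25120 = 23073 - 9*I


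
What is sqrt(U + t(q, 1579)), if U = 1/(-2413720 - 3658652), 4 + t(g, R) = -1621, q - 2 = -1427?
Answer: I*sqrt(1664437924415177)/1012062 ≈ 40.311*I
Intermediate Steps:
q = -1425 (q = 2 - 1427 = -1425)
t(g, R) = -1625 (t(g, R) = -4 - 1621 = -1625)
U = -1/6072372 (U = 1/(-6072372) = -1/6072372 ≈ -1.6468e-7)
sqrt(U + t(q, 1579)) = sqrt(-1/6072372 - 1625) = sqrt(-9867604501/6072372) = I*sqrt(1664437924415177)/1012062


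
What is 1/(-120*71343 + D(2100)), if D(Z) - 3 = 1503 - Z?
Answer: -1/8561754 ≈ -1.1680e-7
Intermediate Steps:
D(Z) = 1506 - Z (D(Z) = 3 + (1503 - Z) = 1506 - Z)
1/(-120*71343 + D(2100)) = 1/(-120*71343 + (1506 - 1*2100)) = 1/(-8561160 + (1506 - 2100)) = 1/(-8561160 - 594) = 1/(-8561754) = -1/8561754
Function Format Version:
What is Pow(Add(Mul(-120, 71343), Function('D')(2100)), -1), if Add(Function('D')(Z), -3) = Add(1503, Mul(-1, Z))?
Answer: Rational(-1, 8561754) ≈ -1.1680e-7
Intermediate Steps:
Function('D')(Z) = Add(1506, Mul(-1, Z)) (Function('D')(Z) = Add(3, Add(1503, Mul(-1, Z))) = Add(1506, Mul(-1, Z)))
Pow(Add(Mul(-120, 71343), Function('D')(2100)), -1) = Pow(Add(Mul(-120, 71343), Add(1506, Mul(-1, 2100))), -1) = Pow(Add(-8561160, Add(1506, -2100)), -1) = Pow(Add(-8561160, -594), -1) = Pow(-8561754, -1) = Rational(-1, 8561754)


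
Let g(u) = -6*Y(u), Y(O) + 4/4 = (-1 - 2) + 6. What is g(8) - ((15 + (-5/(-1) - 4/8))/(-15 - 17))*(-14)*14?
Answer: -2103/16 ≈ -131.44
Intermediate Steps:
Y(O) = 2 (Y(O) = -1 + ((-1 - 2) + 6) = -1 + (-3 + 6) = -1 + 3 = 2)
g(u) = -12 (g(u) = -6*2 = -12)
g(8) - ((15 + (-5/(-1) - 4/8))/(-15 - 17))*(-14)*14 = -12 - ((15 + (-5/(-1) - 4/8))/(-15 - 17))*(-14)*14 = -12 - ((15 + (-5*(-1) - 4*⅛))/(-32))*(-14)*14 = -12 - ((15 + (5 - ½))*(-1/32))*(-14)*14 = -12 - ((15 + 9/2)*(-1/32))*(-14)*14 = -12 - ((39/2)*(-1/32))*(-14)*14 = -12 - (-39/64*(-14))*14 = -12 - 273*14/32 = -12 - 1*1911/16 = -12 - 1911/16 = -2103/16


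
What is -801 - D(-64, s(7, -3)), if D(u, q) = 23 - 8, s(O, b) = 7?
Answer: -816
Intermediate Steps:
D(u, q) = 15
-801 - D(-64, s(7, -3)) = -801 - 1*15 = -801 - 15 = -816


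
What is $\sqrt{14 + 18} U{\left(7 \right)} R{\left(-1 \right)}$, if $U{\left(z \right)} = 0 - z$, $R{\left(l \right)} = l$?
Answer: $28 \sqrt{2} \approx 39.598$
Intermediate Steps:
$U{\left(z \right)} = - z$
$\sqrt{14 + 18} U{\left(7 \right)} R{\left(-1 \right)} = \sqrt{14 + 18} \left(\left(-1\right) 7\right) \left(-1\right) = \sqrt{32} \left(-7\right) \left(-1\right) = 4 \sqrt{2} \left(-7\right) \left(-1\right) = - 28 \sqrt{2} \left(-1\right) = 28 \sqrt{2}$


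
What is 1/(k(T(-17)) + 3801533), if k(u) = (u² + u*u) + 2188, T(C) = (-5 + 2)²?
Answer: 1/3803883 ≈ 2.6289e-7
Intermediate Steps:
T(C) = 9 (T(C) = (-3)² = 9)
k(u) = 2188 + 2*u² (k(u) = (u² + u²) + 2188 = 2*u² + 2188 = 2188 + 2*u²)
1/(k(T(-17)) + 3801533) = 1/((2188 + 2*9²) + 3801533) = 1/((2188 + 2*81) + 3801533) = 1/((2188 + 162) + 3801533) = 1/(2350 + 3801533) = 1/3803883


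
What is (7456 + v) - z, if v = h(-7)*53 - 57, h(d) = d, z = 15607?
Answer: -8579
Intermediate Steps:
v = -428 (v = -7*53 - 57 = -371 - 57 = -428)
(7456 + v) - z = (7456 - 428) - 1*15607 = 7028 - 15607 = -8579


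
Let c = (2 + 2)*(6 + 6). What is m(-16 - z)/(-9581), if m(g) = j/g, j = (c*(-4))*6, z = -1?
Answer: -384/47905 ≈ -0.0080159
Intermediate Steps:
c = 48 (c = 4*12 = 48)
j = -1152 (j = (48*(-4))*6 = -192*6 = -1152)
m(g) = -1152/g
m(-16 - z)/(-9581) = -1152/(-16 - 1*(-1))/(-9581) = -1152/(-16 + 1)*(-1/9581) = -1152/(-15)*(-1/9581) = -1152*(-1/15)*(-1/9581) = (384/5)*(-1/9581) = -384/47905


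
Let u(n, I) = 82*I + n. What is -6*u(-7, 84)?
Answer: -41286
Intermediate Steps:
u(n, I) = n + 82*I
-6*u(-7, 84) = -6*(-7 + 82*84) = -6*(-7 + 6888) = -6*6881 = -41286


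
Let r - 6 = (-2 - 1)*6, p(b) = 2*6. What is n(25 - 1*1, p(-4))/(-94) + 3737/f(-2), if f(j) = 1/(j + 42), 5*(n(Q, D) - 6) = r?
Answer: 35127791/235 ≈ 1.4948e+5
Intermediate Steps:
p(b) = 12
r = -12 (r = 6 + (-2 - 1)*6 = 6 - 3*6 = 6 - 18 = -12)
n(Q, D) = 18/5 (n(Q, D) = 6 + (⅕)*(-12) = 6 - 12/5 = 18/5)
f(j) = 1/(42 + j)
n(25 - 1*1, p(-4))/(-94) + 3737/f(-2) = (18/5)/(-94) + 3737/(1/(42 - 2)) = (18/5)*(-1/94) + 3737/(1/40) = -9/235 + 3737/(1/40) = -9/235 + 3737*40 = -9/235 + 149480 = 35127791/235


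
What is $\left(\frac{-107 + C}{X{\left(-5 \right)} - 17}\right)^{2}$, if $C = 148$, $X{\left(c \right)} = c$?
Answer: $\frac{1681}{484} \approx 3.4731$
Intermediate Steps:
$\left(\frac{-107 + C}{X{\left(-5 \right)} - 17}\right)^{2} = \left(\frac{-107 + 148}{-5 - 17}\right)^{2} = \left(\frac{41}{-5 + \left(-52 + 35\right)}\right)^{2} = \left(\frac{41}{-5 - 17}\right)^{2} = \left(\frac{41}{-22}\right)^{2} = \left(41 \left(- \frac{1}{22}\right)\right)^{2} = \left(- \frac{41}{22}\right)^{2} = \frac{1681}{484}$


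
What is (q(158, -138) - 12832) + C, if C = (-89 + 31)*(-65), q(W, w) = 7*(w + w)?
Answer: -10994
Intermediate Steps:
q(W, w) = 14*w (q(W, w) = 7*(2*w) = 14*w)
C = 3770 (C = -58*(-65) = 3770)
(q(158, -138) - 12832) + C = (14*(-138) - 12832) + 3770 = (-1932 - 12832) + 3770 = -14764 + 3770 = -10994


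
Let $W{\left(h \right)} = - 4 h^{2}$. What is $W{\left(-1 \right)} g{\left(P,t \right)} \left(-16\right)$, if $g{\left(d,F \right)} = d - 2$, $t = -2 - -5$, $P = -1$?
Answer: $-192$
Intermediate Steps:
$t = 3$ ($t = -2 + 5 = 3$)
$g{\left(d,F \right)} = -2 + d$ ($g{\left(d,F \right)} = d - 2 = -2 + d$)
$W{\left(-1 \right)} g{\left(P,t \right)} \left(-16\right) = - 4 \left(-1\right)^{2} \left(-2 - 1\right) \left(-16\right) = \left(-4\right) 1 \left(-3\right) \left(-16\right) = \left(-4\right) \left(-3\right) \left(-16\right) = 12 \left(-16\right) = -192$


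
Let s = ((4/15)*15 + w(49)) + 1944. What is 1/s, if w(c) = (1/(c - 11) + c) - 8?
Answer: 38/75583 ≈ 0.00050276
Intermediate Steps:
w(c) = -8 + c + 1/(-11 + c) (w(c) = (1/(-11 + c) + c) - 8 = (c + 1/(-11 + c)) - 8 = -8 + c + 1/(-11 + c))
s = 75583/38 (s = ((4/15)*15 + (89 + 49**2 - 19*49)/(-11 + 49)) + 1944 = (((1/15)*4)*15 + (89 + 2401 - 931)/38) + 1944 = ((4/15)*15 + (1/38)*1559) + 1944 = (4 + 1559/38) + 1944 = 1711/38 + 1944 = 75583/38 ≈ 1989.0)
1/s = 1/(75583/38) = 38/75583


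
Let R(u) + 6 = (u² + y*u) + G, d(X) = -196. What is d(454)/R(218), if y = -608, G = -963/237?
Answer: 2212/959625 ≈ 0.0023051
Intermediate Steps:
G = -321/79 (G = -963*1/237 = -321/79 ≈ -4.0633)
R(u) = -795/79 + u² - 608*u (R(u) = -6 + ((u² - 608*u) - 321/79) = -6 + (-321/79 + u² - 608*u) = -795/79 + u² - 608*u)
d(454)/R(218) = -196/(-795/79 + 218² - 608*218) = -196/(-795/79 + 47524 - 132544) = -196/(-6717375/79) = -196*(-79/6717375) = 2212/959625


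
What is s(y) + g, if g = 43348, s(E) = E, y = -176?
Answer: 43172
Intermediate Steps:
s(y) + g = -176 + 43348 = 43172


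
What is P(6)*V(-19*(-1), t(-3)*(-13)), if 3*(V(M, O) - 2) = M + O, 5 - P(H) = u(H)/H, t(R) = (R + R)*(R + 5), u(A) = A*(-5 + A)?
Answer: 724/3 ≈ 241.33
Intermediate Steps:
t(R) = 2*R*(5 + R) (t(R) = (2*R)*(5 + R) = 2*R*(5 + R))
P(H) = 10 - H (P(H) = 5 - H*(-5 + H)/H = 5 - (-5 + H) = 5 + (5 - H) = 10 - H)
V(M, O) = 2 + M/3 + O/3 (V(M, O) = 2 + (M + O)/3 = 2 + (M/3 + O/3) = 2 + M/3 + O/3)
P(6)*V(-19*(-1), t(-3)*(-13)) = (10 - 1*6)*(2 + (-19*(-1))/3 + ((2*(-3)*(5 - 3))*(-13))/3) = (10 - 6)*(2 + (1/3)*19 + ((2*(-3)*2)*(-13))/3) = 4*(2 + 19/3 + (-12*(-13))/3) = 4*(2 + 19/3 + (1/3)*156) = 4*(2 + 19/3 + 52) = 4*(181/3) = 724/3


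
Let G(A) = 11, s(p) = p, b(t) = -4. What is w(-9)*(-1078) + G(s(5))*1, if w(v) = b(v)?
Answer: 4323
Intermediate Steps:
w(v) = -4
w(-9)*(-1078) + G(s(5))*1 = -4*(-1078) + 11*1 = 4312 + 11 = 4323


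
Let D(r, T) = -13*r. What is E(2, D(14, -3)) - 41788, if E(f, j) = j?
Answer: -41970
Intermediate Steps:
E(2, D(14, -3)) - 41788 = -13*14 - 41788 = -182 - 41788 = -41970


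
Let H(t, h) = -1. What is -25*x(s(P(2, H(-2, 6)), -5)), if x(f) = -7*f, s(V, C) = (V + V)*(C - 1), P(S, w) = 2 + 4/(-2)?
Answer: 0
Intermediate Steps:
P(S, w) = 0 (P(S, w) = 2 + 4*(-½) = 2 - 2 = 0)
s(V, C) = 2*V*(-1 + C) (s(V, C) = (2*V)*(-1 + C) = 2*V*(-1 + C))
-25*x(s(P(2, H(-2, 6)), -5)) = -(-175)*2*0*(-1 - 5) = -(-175)*2*0*(-6) = -(-175)*0 = -25*0 = 0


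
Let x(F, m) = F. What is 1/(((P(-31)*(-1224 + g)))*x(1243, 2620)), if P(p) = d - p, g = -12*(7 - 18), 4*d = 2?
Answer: -1/42756714 ≈ -2.3388e-8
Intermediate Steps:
d = ½ (d = (¼)*2 = ½ ≈ 0.50000)
g = 132 (g = -12*(-11) = 132)
P(p) = ½ - p
1/(((P(-31)*(-1224 + g)))*x(1243, 2620)) = 1/(((½ - 1*(-31))*(-1224 + 132))*1243) = (1/1243)/((½ + 31)*(-1092)) = (1/1243)/((63/2)*(-1092)) = (1/1243)/(-34398) = -1/34398*1/1243 = -1/42756714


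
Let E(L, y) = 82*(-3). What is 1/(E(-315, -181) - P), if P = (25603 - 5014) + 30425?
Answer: -1/51260 ≈ -1.9508e-5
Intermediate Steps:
E(L, y) = -246
P = 51014 (P = 20589 + 30425 = 51014)
1/(E(-315, -181) - P) = 1/(-246 - 1*51014) = 1/(-246 - 51014) = 1/(-51260) = -1/51260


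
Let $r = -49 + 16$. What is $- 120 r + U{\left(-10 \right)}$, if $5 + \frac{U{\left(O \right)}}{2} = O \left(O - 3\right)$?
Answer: $4210$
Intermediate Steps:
$r = -33$
$U{\left(O \right)} = -10 + 2 O \left(-3 + O\right)$ ($U{\left(O \right)} = -10 + 2 O \left(O - 3\right) = -10 + 2 O \left(-3 + O\right)$)
$- 120 r + U{\left(-10 \right)} = \left(-120\right) \left(-33\right) - \left(-50 - 200\right) = 3960 + \left(-10 + 60 + 2 \cdot 100\right) = 3960 + \left(-10 + 60 + 200\right) = 3960 + 250 = 4210$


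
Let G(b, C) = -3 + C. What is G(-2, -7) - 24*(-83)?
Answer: 1982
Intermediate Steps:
G(-2, -7) - 24*(-83) = (-3 - 7) - 24*(-83) = -10 + 1992 = 1982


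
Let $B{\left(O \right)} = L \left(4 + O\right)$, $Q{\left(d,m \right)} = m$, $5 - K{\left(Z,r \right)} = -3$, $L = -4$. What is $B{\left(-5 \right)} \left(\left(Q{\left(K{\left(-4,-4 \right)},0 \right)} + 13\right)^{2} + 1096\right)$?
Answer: $5060$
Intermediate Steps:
$K{\left(Z,r \right)} = 8$ ($K{\left(Z,r \right)} = 5 - -3 = 5 + 3 = 8$)
$B{\left(O \right)} = -16 - 4 O$ ($B{\left(O \right)} = - 4 \left(4 + O\right) = -16 - 4 O$)
$B{\left(-5 \right)} \left(\left(Q{\left(K{\left(-4,-4 \right)},0 \right)} + 13\right)^{2} + 1096\right) = \left(-16 - -20\right) \left(\left(0 + 13\right)^{2} + 1096\right) = \left(-16 + 20\right) \left(13^{2} + 1096\right) = 4 \left(169 + 1096\right) = 4 \cdot 1265 = 5060$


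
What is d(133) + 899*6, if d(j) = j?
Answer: 5527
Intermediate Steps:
d(133) + 899*6 = 133 + 899*6 = 133 + 5394 = 5527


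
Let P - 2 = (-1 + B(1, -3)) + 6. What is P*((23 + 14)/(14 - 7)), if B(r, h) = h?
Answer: 148/7 ≈ 21.143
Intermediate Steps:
P = 4 (P = 2 + ((-1 - 3) + 6) = 2 + (-4 + 6) = 2 + 2 = 4)
P*((23 + 14)/(14 - 7)) = 4*((23 + 14)/(14 - 7)) = 4*(37/7) = 148/7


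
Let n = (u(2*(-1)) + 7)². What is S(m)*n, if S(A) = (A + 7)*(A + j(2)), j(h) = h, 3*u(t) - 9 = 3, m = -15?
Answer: 12584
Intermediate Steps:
u(t) = 4 (u(t) = 3 + (⅓)*3 = 3 + 1 = 4)
n = 121 (n = (4 + 7)² = 11² = 121)
S(A) = (2 + A)*(7 + A) (S(A) = (A + 7)*(A + 2) = (7 + A)*(2 + A) = (2 + A)*(7 + A))
S(m)*n = (14 + (-15)² + 9*(-15))*121 = (14 + 225 - 135)*121 = 104*121 = 12584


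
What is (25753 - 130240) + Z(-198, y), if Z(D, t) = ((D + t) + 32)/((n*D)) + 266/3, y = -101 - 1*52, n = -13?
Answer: -24429239/234 ≈ -1.0440e+5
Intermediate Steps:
y = -153 (y = -101 - 52 = -153)
Z(D, t) = 266/3 - (32 + D + t)/(13*D) (Z(D, t) = ((D + t) + 32)/((-13*D)) + 266/3 = (32 + D + t)*(-1/(13*D)) + 266*(1/3) = -(32 + D + t)/(13*D) + 266/3 = 266/3 - (32 + D + t)/(13*D))
(25753 - 130240) + Z(-198, y) = (25753 - 130240) + (1/39)*(-96 - 3*(-153) + 3455*(-198))/(-198) = -104487 + (1/39)*(-1/198)*(-96 + 459 - 684090) = -104487 + (1/39)*(-1/198)*(-683727) = -104487 + 20719/234 = -24429239/234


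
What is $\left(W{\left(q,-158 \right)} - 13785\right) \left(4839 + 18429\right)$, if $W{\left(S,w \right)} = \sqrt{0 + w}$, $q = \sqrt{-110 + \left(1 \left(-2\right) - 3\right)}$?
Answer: $-320749380 + 23268 i \sqrt{158} \approx -3.2075 \cdot 10^{8} + 2.9247 \cdot 10^{5} i$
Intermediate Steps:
$q = i \sqrt{115}$ ($q = \sqrt{-110 - 5} = \sqrt{-115} = i \sqrt{115} \approx 10.724 i$)
$W{\left(S,w \right)} = \sqrt{w}$
$\left(W{\left(q,-158 \right)} - 13785\right) \left(4839 + 18429\right) = \left(\sqrt{-158} - 13785\right) \left(4839 + 18429\right) = \left(i \sqrt{158} - 13785\right) 23268 = \left(-13785 + i \sqrt{158}\right) 23268 = -320749380 + 23268 i \sqrt{158}$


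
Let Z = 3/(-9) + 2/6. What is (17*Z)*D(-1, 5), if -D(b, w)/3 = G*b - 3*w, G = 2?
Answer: 0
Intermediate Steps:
Z = 0 (Z = 3*(-⅑) + 2*(⅙) = -⅓ + ⅓ = 0)
D(b, w) = -6*b + 9*w (D(b, w) = -3*(2*b - 3*w) = -3*(-3*w + 2*b) = -6*b + 9*w)
(17*Z)*D(-1, 5) = (17*0)*(-6*(-1) + 9*5) = 0*(6 + 45) = 0*51 = 0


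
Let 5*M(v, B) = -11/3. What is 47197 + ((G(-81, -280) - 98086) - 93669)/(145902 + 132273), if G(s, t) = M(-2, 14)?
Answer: 196932505789/4172625 ≈ 47196.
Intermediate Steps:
M(v, B) = -11/15 (M(v, B) = (-11/3)/5 = (-11*⅓)/5 = (⅕)*(-11/3) = -11/15)
G(s, t) = -11/15
47197 + ((G(-81, -280) - 98086) - 93669)/(145902 + 132273) = 47197 + ((-11/15 - 98086) - 93669)/(145902 + 132273) = 47197 + (-1471301/15 - 93669)/278175 = 47197 - 2876336/15*1/278175 = 47197 - 2876336/4172625 = 196932505789/4172625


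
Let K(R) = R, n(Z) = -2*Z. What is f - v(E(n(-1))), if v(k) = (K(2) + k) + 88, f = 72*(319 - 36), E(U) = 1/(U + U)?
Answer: 81143/4 ≈ 20286.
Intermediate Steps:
E(U) = 1/(2*U)
f = 20376 (f = 72*283 = 20376)
v(k) = 90 + k (v(k) = (2 + k) + 88 = 90 + k)
f - v(E(n(-1))) = 20376 - (90 + 1/(2*((-2*(-1))))) = 20376 - (90 + (½)/2) = 20376 - (90 + (½)*(½)) = 20376 - (90 + ¼) = 20376 - 1*361/4 = 20376 - 361/4 = 81143/4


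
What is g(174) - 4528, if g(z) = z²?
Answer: 25748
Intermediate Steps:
g(174) - 4528 = 174² - 4528 = 30276 - 4528 = 25748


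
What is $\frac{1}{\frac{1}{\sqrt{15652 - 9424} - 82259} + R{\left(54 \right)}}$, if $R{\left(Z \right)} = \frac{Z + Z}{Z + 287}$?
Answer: $\frac{249188454063505}{78918827100769} + \frac{697686 \sqrt{173}}{78918827100769} \approx 3.1575$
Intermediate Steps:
$R{\left(Z \right)} = \frac{2 Z}{287 + Z}$
$\frac{1}{\frac{1}{\sqrt{15652 - 9424} - 82259} + R{\left(54 \right)}} = \frac{1}{\frac{1}{\sqrt{15652 - 9424} - 82259} + 2 \cdot 54 \frac{1}{287 + 54}} = \frac{1}{\frac{1}{\sqrt{6228} - 82259} + 2 \cdot 54 \cdot \frac{1}{341}} = \frac{1}{\frac{1}{6 \sqrt{173} - 82259} + 2 \cdot 54 \cdot \frac{1}{341}} = \frac{1}{\frac{1}{-82259 + 6 \sqrt{173}} + \frac{108}{341}} = \frac{1}{\frac{108}{341} + \frac{1}{-82259 + 6 \sqrt{173}}}$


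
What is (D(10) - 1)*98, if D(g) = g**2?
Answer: 9702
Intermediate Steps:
(D(10) - 1)*98 = (10**2 - 1)*98 = (100 - 1)*98 = 99*98 = 9702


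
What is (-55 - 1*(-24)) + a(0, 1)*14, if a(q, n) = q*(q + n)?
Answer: -31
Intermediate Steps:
a(q, n) = q*(n + q)
(-55 - 1*(-24)) + a(0, 1)*14 = (-55 - 1*(-24)) + (0*(1 + 0))*14 = (-55 + 24) + (0*1)*14 = -31 + 0*14 = -31 + 0 = -31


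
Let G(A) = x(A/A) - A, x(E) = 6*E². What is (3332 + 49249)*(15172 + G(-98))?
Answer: 803227356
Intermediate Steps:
G(A) = 6 - A (G(A) = 6*(A/A)² - A = 6*1² - A = 6*1 - A = 6 - A)
(3332 + 49249)*(15172 + G(-98)) = (3332 + 49249)*(15172 + (6 - 1*(-98))) = 52581*(15172 + (6 + 98)) = 52581*(15172 + 104) = 52581*15276 = 803227356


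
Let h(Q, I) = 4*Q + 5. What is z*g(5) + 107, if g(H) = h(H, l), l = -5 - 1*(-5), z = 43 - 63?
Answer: -393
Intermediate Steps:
z = -20
l = 0 (l = -5 + 5 = 0)
h(Q, I) = 5 + 4*Q
g(H) = 5 + 4*H
z*g(5) + 107 = -20*(5 + 4*5) + 107 = -20*(5 + 20) + 107 = -20*25 + 107 = -500 + 107 = -393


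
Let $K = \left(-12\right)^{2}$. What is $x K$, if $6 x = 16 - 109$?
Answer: $-2232$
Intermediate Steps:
$K = 144$
$x = - \frac{31}{2}$ ($x = \frac{16 - 109}{6} = \frac{1}{6} \left(-93\right) = - \frac{31}{2} \approx -15.5$)
$x K = \left(- \frac{31}{2}\right) 144 = -2232$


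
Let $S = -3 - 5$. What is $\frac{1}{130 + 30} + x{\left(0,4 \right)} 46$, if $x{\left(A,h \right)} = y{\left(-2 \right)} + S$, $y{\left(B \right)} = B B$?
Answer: $- \frac{29439}{160} \approx -183.99$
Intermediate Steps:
$y{\left(B \right)} = B^{2}$
$S = -8$
$x{\left(A,h \right)} = -4$ ($x{\left(A,h \right)} = \left(-2\right)^{2} - 8 = 4 - 8 = -4$)
$\frac{1}{130 + 30} + x{\left(0,4 \right)} 46 = \frac{1}{130 + 30} - 184 = \frac{1}{160} - 184 = - \frac{29439}{160}$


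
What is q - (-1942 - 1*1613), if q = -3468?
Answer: 87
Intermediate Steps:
q - (-1942 - 1*1613) = -3468 - (-1942 - 1*1613) = -3468 - (-1942 - 1613) = -3468 - 1*(-3555) = -3468 + 3555 = 87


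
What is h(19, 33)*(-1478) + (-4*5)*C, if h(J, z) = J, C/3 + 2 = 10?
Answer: -28562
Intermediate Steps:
C = 24 (C = -6 + 3*10 = -6 + 30 = 24)
h(19, 33)*(-1478) + (-4*5)*C = 19*(-1478) - 4*5*24 = -28082 - 20*24 = -28082 - 480 = -28562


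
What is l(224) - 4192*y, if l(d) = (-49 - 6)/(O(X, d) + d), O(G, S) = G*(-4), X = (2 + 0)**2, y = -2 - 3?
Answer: 4359625/208 ≈ 20960.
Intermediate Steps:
y = -5
X = 4 (X = 2**2 = 4)
O(G, S) = -4*G
l(d) = -55/(-16 + d) (l(d) = (-49 - 6)/(-4*4 + d) = -55/(-16 + d))
l(224) - 4192*y = -55/(-16 + 224) - 4192*(-5) = -55/208 - 1*(-20960) = -55*1/208 + 20960 = -55/208 + 20960 = 4359625/208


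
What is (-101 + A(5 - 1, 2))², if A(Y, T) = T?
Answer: 9801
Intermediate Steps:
(-101 + A(5 - 1, 2))² = (-101 + 2)² = (-99)² = 9801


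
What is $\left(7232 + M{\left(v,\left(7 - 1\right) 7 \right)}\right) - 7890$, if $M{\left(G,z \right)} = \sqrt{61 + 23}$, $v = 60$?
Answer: $-658 + 2 \sqrt{21} \approx -648.83$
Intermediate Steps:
$M{\left(G,z \right)} = 2 \sqrt{21}$ ($M{\left(G,z \right)} = \sqrt{84} = 2 \sqrt{21}$)
$\left(7232 + M{\left(v,\left(7 - 1\right) 7 \right)}\right) - 7890 = \left(7232 + 2 \sqrt{21}\right) - 7890 = -658 + 2 \sqrt{21}$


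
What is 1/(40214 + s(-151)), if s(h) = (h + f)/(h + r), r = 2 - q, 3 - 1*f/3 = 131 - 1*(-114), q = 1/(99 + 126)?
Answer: 33526/1348411889 ≈ 2.4863e-5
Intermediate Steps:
q = 1/225 ≈ 0.0044444
f = -726 (f = 9 - 3*(131 - 1*(-114)) = 9 - 3*(131 + 114) = 9 - 3*245 = 9 - 735 = -726)
r = 449/225 (r = 2 - 1*1/225 = 2 - 1/225 = 449/225 ≈ 1.9956)
s(h) = (-726 + h)/(449/225 + h) (s(h) = (h - 726)/(h + 449/225) = (-726 + h)/(449/225 + h))
1/(40214 + s(-151)) = 1/(40214 + 225*(-726 - 151)/(449 + 225*(-151))) = 1/(40214 + 225*(-877)/(449 - 33975)) = 1/(40214 + 225*(-877)/(-33526)) = 1/(40214 + 225*(-1/33526)*(-877)) = 1/(40214 + 197325/33526) = 1/(1348411889/33526) = 33526/1348411889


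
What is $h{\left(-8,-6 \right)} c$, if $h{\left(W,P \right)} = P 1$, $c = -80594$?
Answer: $483564$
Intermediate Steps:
$h{\left(W,P \right)} = P$
$h{\left(-8,-6 \right)} c = \left(-6\right) \left(-80594\right) = 483564$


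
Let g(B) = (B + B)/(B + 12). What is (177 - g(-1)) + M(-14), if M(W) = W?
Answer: 1795/11 ≈ 163.18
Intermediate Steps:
g(B) = 2*B/(12 + B) (g(B) = (2*B)/(12 + B) = 2*B/(12 + B))
(177 - g(-1)) + M(-14) = (177 - 2*(-1)/(12 - 1)) - 14 = (177 - 2*(-1)/11) - 14 = (177 - 1*(-2/11)) - 14 = (177 + 2/11) - 14 = 1949/11 - 14 = 1795/11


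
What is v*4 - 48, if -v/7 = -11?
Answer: 260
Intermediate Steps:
v = 77 (v = -7*(-11) = 77)
v*4 - 48 = 77*4 - 48 = 308 - 48 = 260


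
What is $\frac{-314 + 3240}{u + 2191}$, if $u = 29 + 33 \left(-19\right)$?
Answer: $\frac{2926}{1593} \approx 1.8368$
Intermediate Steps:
$u = -598$ ($u = 29 - 627 = -598$)
$\frac{-314 + 3240}{u + 2191} = \frac{-314 + 3240}{-598 + 2191} = \frac{2926}{1593}$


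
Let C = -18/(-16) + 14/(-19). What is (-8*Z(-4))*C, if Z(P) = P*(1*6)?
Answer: 1416/19 ≈ 74.526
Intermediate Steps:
C = 59/152 (C = -18*(-1/16) + 14*(-1/19) = 9/8 - 14/19 = 59/152 ≈ 0.38816)
Z(P) = 6*P (Z(P) = P*6 = 6*P)
(-8*Z(-4))*C = -48*(-4)*(59/152) = -8*(-24)*(59/152) = 192*(59/152) = 1416/19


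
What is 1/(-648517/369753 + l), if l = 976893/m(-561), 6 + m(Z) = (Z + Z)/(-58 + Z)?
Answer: -106488864/24843347182735 ≈ -4.2864e-6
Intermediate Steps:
m(Z) = -6 + 2*Z/(-58 + Z) (m(Z) = -6 + (Z + Z)/(-58 + Z) = -6 + (2*Z)/(-58 + Z) = -6 + 2*Z/(-58 + Z))
l = -201565589/864 (l = 976893/((4*(87 - 1*(-561))/(-58 - 561))) = 976893/((4*(87 + 561)/(-619))) = 976893/((4*(-1/619)*648)) = 976893/(-2592/619) = 976893*(-619/2592) = -201565589/864 ≈ -2.3329e+5)
1/(-648517/369753 + l) = 1/(-648517/369753 - 201565589/864) = 1/(-24843347182735/106488864) = -106488864/24843347182735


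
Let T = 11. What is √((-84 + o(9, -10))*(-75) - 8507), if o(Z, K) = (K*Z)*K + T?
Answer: 2*I*√17633 ≈ 265.58*I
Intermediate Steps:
o(Z, K) = 11 + Z*K² (o(Z, K) = (K*Z)*K + 11 = Z*K² + 11 = 11 + Z*K²)
√((-84 + o(9, -10))*(-75) - 8507) = √((-84 + (11 + 9*(-10)²))*(-75) - 8507) = √((-84 + (11 + 9*100))*(-75) - 8507) = √((-84 + (11 + 900))*(-75) - 8507) = √((-84 + 911)*(-75) - 8507) = √(827*(-75) - 8507) = √(-62025 - 8507) = √(-70532) = 2*I*√17633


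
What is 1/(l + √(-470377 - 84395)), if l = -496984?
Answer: -124246/61748412757 - I*√138693/123496825514 ≈ -2.0121e-6 - 3.0156e-9*I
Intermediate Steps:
1/(l + √(-470377 - 84395)) = 1/(-496984 + √(-470377 - 84395)) = 1/(-496984 + √(-554772)) = 1/(-496984 + 2*I*√138693)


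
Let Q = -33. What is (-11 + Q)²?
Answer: 1936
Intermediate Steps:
(-11 + Q)² = (-11 - 33)² = (-44)² = 1936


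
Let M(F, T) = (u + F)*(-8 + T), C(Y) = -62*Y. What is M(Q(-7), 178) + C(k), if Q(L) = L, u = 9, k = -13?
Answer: 1146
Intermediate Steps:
M(F, T) = (-8 + T)*(9 + F) (M(F, T) = (9 + F)*(-8 + T) = (-8 + T)*(9 + F))
M(Q(-7), 178) + C(k) = (-72 - 8*(-7) + 9*178 - 7*178) - 62*(-13) = (-72 + 56 + 1602 - 1246) + 806 = 340 + 806 = 1146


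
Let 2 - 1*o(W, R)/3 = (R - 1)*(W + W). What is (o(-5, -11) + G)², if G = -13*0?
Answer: 125316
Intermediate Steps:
o(W, R) = 6 - 6*W*(-1 + R) (o(W, R) = 6 - 3*(R - 1)*(W + W) = 6 - 3*(-1 + R)*2*W = 6 - 6*W*(-1 + R))
G = 0
(o(-5, -11) + G)² = ((6 + 6*(-5) - 6*(-11)*(-5)) + 0)² = ((6 - 30 - 330) + 0)² = (-354 + 0)² = (-354)² = 125316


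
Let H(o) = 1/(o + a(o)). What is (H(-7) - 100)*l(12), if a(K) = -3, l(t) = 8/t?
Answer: -1001/15 ≈ -66.733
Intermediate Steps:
H(o) = 1/(-3 + o) (H(o) = 1/(o - 3) = 1/(-3 + o))
(H(-7) - 100)*l(12) = (1/(-3 - 7) - 100)*(8/12) = (1/(-10) - 100)*(8*(1/12)) = (-⅒ - 100)*(⅔) = -1001/10*⅔ = -1001/15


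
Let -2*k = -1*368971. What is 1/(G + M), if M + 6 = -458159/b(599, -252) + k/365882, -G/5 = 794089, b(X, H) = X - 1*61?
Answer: -196844516/781729038274755 ≈ -2.5181e-7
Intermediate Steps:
b(X, H) = -61 + X (b(X, H) = X - 61 = -61 + X)
k = 368971/2 (k = -(-1)*368971/2 = -½*(-368971) = 368971/2 ≈ 1.8449e+5)
G = -3970445 (G = -5*794089 = -3970445)
M = -168713945135/196844516 (M = -6 + (-458159/(-61 + 599) + (368971/2)/365882) = -6 + (-458159/538 + (368971/2)*(1/365882)) = -6 + (-458159*1/538 + 368971/731764) = -6 + (-458159/538 + 368971/731764) = -6 - 167532878039/196844516 = -168713945135/196844516 ≈ -857.09)
1/(G + M) = 1/(-3970445 - 168713945135/196844516) = 1/(-781729038274755/196844516) = -196844516/781729038274755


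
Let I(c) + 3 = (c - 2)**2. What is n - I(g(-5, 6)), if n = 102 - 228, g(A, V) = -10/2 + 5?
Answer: -127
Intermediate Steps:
g(A, V) = 0 (g(A, V) = -10/2 + 5 = -5*1 + 5 = -5 + 5 = 0)
n = -126
I(c) = -3 + (-2 + c)**2 (I(c) = -3 + (c - 2)**2 = -3 + (-2 + c)**2)
n - I(g(-5, 6)) = -126 - (-3 + (-2 + 0)**2) = -126 - (-3 + (-2)**2) = -126 - (-3 + 4) = -126 - 1*1 = -126 - 1 = -127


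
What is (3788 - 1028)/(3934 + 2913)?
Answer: 2760/6847 ≈ 0.40310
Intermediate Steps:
(3788 - 1028)/(3934 + 2913) = 2760/6847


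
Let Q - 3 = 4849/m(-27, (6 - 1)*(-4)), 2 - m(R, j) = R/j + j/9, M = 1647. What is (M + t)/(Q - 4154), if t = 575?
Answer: -1148774/1273247 ≈ -0.90224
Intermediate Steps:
m(R, j) = 2 - j/9 - R/j (m(R, j) = 2 - (R/j + j/9) = 2 - (j/9 + R/j) = 2 + (-j/9 - R/j) = 2 - j/9 - R/j)
Q = 874371/517 (Q = 3 + 4849/(2 - (6 - 1)*(-4)/9 - 1*(-27)/(6 - 1)*(-4)) = 3 + 4849/(2 - 5*(-4)/9 - 1*(-27)/5*(-4)) = 3 + 4849/(2 - 1/9*(-20) - 1*(-27)/(-20)) = 3 + 4849/(2 + 20/9 - 1*(-27)*(-1/20)) = 3 + 4849/(2 + 20/9 - 27/20) = 3 + 4849/(517/180) = 3 + 4849*(180/517) = 3 + 872820/517 = 874371/517 ≈ 1691.2)
(M + t)/(Q - 4154) = (1647 + 575)/(874371/517 - 4154) = 2222/(-1273247/517) = 2222*(-517/1273247) = -1148774/1273247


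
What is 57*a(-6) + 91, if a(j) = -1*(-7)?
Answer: 490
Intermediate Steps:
a(j) = 7
57*a(-6) + 91 = 57*7 + 91 = 399 + 91 = 490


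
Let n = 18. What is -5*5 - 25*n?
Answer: -475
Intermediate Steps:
-5*5 - 25*n = -5*5 - 25*18 = -25 - 450 = -475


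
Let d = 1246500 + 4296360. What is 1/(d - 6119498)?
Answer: -1/576638 ≈ -1.7342e-6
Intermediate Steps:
d = 5542860
1/(d - 6119498) = 1/(5542860 - 6119498) = 1/(-576638) = -1/576638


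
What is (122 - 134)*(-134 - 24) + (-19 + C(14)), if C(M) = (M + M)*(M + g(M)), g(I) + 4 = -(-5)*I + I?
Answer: 4509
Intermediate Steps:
g(I) = -4 + 6*I (g(I) = -4 + (-(-5)*I + I) = -4 + (5*I + I) = -4 + 6*I)
C(M) = 2*M*(-4 + 7*M) (C(M) = (M + M)*(M + (-4 + 6*M)) = (2*M)*(-4 + 7*M) = 2*M*(-4 + 7*M))
(122 - 134)*(-134 - 24) + (-19 + C(14)) = (122 - 134)*(-134 - 24) + (-19 + 2*14*(-4 + 7*14)) = -12*(-158) + (-19 + 2*14*(-4 + 98)) = 1896 + (-19 + 2*14*94) = 1896 + (-19 + 2632) = 1896 + 2613 = 4509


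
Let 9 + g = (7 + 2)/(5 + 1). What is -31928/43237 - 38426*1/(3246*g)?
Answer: 884137802/1052604765 ≈ 0.83995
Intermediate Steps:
g = -15/2 (g = -9 + (7 + 2)/(5 + 1) = -9 + 9/6 = -9 + 9*(⅙) = -9 + 3/2 = -15/2 ≈ -7.5000)
-31928/43237 - 38426*1/(3246*g) = -31928/43237 - 38426/((-15/2*3246)) = -31928*1/43237 - 38426/(-24345) = -31928/43237 - 38426*(-1/24345) = -31928/43237 + 38426/24345 = 884137802/1052604765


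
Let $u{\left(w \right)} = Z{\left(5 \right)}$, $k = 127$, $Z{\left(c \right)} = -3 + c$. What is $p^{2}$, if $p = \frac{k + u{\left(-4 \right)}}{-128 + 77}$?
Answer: $\frac{1849}{289} \approx 6.3979$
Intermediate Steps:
$u{\left(w \right)} = 2$ ($u{\left(w \right)} = -3 + 5 = 2$)
$p = - \frac{43}{17}$ ($p = \frac{127 + 2}{-128 + 77} = \frac{129}{-51} = 129 \left(- \frac{1}{51}\right) = - \frac{43}{17} \approx -2.5294$)
$p^{2} = \left(- \frac{43}{17}\right)^{2} = \frac{1849}{289}$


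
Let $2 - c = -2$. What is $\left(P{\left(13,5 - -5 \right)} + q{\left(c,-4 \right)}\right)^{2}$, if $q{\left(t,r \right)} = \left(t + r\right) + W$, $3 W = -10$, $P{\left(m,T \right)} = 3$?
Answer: $\frac{1}{9} \approx 0.11111$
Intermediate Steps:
$c = 4$ ($c = 2 - -2 = 2 + 2 = 4$)
$W = - \frac{10}{3}$ ($W = \frac{1}{3} \left(-10\right) = - \frac{10}{3} \approx -3.3333$)
$q{\left(t,r \right)} = - \frac{10}{3} + r + t$ ($q{\left(t,r \right)} = \left(t + r\right) - \frac{10}{3} = \left(r + t\right) - \frac{10}{3} = - \frac{10}{3} + r + t$)
$\left(P{\left(13,5 - -5 \right)} + q{\left(c,-4 \right)}\right)^{2} = \left(3 - \frac{10}{3}\right)^{2} = \left(- \frac{1}{3}\right)^{2} = \frac{1}{9}$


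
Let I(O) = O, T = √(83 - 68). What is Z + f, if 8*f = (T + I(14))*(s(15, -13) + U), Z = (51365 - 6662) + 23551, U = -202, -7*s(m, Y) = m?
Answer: 271587/4 - 1429*√15/56 ≈ 67798.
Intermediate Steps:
s(m, Y) = -m/7
T = √15 ≈ 3.8730
Z = 68254 (Z = 44703 + 23551 = 68254)
f = -1429/4 - 1429*√15/56 (f = ((√15 + 14)*(-⅐*15 - 202))/8 = ((14 + √15)*(-15/7 - 202))/8 = ((14 + √15)*(-1429/7))/8 = (-2858 - 1429*√15/7)/8 = -1429/4 - 1429*√15/56 ≈ -456.08)
Z + f = 68254 + (-1429/4 - 1429*√15/56) = 271587/4 - 1429*√15/56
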